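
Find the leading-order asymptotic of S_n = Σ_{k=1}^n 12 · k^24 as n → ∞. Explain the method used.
S_n ~ 12 · n^25 / 25

By integral comparison (Euler-Maclaurin), Σ_{k=1}^n 12 · k^24 = 12 · ∫_0^n x^24 dx + O(n^24) = 12 · n^25/25 + O(n^24). (Equivalently, Faulhaber's formula gives the same leading term.)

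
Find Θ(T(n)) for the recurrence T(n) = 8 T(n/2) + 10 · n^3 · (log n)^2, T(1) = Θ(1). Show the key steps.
T(n) = Θ(n^3 · (log n)^3)

Here log_2 8 = 3 and f(n) = 10 · n^3 · (log n)^2 = Θ(n^(log_2 8) · (log n)^2). This is the extended Case 2 of the master theorem (f matches the critical exponent up to log factors), giving T(n) = Θ(n^(log_2 8) · (log n)^(2+1)) = Θ(n^3 · (log n)^3).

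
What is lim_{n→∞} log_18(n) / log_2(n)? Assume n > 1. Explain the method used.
lim = ln(2) / ln(18) = log_18(2)

Change of base: log_18(n) = ln n / ln 18 and log_2(n) = ln n / ln 2. The ratio is (ln n / ln 18) · (ln 2 / ln n) = ln 2 / ln 18, a constant independent of n. So the limit is ln 2 / ln 18 = log_18(2).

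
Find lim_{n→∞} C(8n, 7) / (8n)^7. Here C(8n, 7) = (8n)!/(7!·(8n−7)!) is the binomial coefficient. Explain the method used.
lim = 1/7! = 1/5040

With N = 8n → ∞: C(N, 7) / N^7 = [N(N−1)…(N−6)] / (7! · N^7) = (1/7!) · 1 · (1 − 1/(8n)) · … · (1 − 6/(8n)). Each factor → 1 as N → ∞, so the limit is 1/7! = 1/5040.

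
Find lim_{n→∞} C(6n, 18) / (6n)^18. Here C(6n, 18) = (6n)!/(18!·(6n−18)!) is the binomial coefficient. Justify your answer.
lim = 1/18! = 1/6402373705728000

With N = 6n → ∞: C(N, 18) / N^18 = [N(N−1)…(N−17)] / (18! · N^18) = (1/18!) · 1 · (1 − 1/(6n)) · … · (1 − 17/(6n)). Each factor → 1 as N → ∞, so the limit is 1/18! = 1/6402373705728000.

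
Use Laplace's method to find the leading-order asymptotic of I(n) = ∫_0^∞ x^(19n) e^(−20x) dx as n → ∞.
I(n) ~ (sqrt(2π·19n) / 20) · (19n/(20e))^(19n)

Write the integrand as exp(19n ln x − 20x) and set f(x) = 19n ln x − 20x. Then f'(x) = 19n/x − 20 = 0 at x* = 19n/20, and f''(x*) = −19n/x*^2 = −20^2/(19n). Laplace's method (interior maximum) gives
  I(n) ~ e^(f(x*)) · sqrt(2π / |f''(x*)|)
        = exp(19n ln(19n/20) − 19n) · sqrt(2π · 19n / 20^2)
        = (19n/20)^(19n) e^(−19n) · sqrt(2π·19n) / 20
        = (sqrt(2π·19n) / 20) · (19n/(20e))^(19n).
This matches Γ(19n+1)/20^(19n+1) with Stirling applied to Γ.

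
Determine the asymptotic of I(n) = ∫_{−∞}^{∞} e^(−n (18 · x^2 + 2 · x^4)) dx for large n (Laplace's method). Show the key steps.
I(n) ~ sqrt(π/(18n))

φ(x) = 18 · x^2 + 2 · x^4 has its unique global minimum at x* = 0 (since φ'(x) = 36x + 8x^3 = 0 only at x = 0 for real x with both coefficients positive, and φ → ∞ as |x| → ∞). At x* = 0, φ(0) = 0 and φ''(0) = 36. Laplace's method then gives
  I(n) ~ sqrt(2π / (n · φ''(0))) · e^(−n φ(0)) = sqrt(2π / (36n)) = sqrt(π/(18n)).
The 2 · x^4 term contributes only at subleading order (an O(1/n) relative correction).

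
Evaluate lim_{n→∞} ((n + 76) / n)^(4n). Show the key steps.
lim = e^304

Rewrite as (1 + 76/n)^(4n). By the standard limit (1 + x/n)^n → e^x, we have (1 + 76/n)^n → e^76, and raising to the 4th power gives e^304.
More precisely, ln[(1 + 76/n)^(4n)] = 4n · ln(1 + 76/n) = 4n · (76/n + O(1/n^2)) = 304 + O(1/n) → 304.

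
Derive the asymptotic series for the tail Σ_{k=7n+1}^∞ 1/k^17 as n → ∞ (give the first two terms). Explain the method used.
Σ_{k>7n} 1/k^17 = 1/(16 · (7n)^16) − 1/(2 · (7n)^17) + O(1/(7n)^18)

Compare to the integral: ∫_{7n}^∞ x^(−17) dx = [−x^(−16)/16]_{7n}^∞ = 1/((17−1)·(7n)^16). The Euler-Maclaurin correction adds −f(7n)/2 = −1/(2·(7n)^17). Euler-Maclaurin then gives
  Σ_{k>7n} 1/k^17 = ∫_{7n}^∞ dx/x^17 − 1/(2·(7n)^17) + O(1/(7n)^18).
(Equivalently this is ζ(17) − Σ_{k≤7n} 1/k^17.)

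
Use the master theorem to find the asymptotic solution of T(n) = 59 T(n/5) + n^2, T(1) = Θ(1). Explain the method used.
T(n) = Θ(n^(log_5 59))

Master theorem: compare f(n) = n^2 to n^(log_5 59) where log_5 59 ≈ 2.534. Since 2 < log_5 59, we have f(n) = O(n^(log_5 59 − ε)) for some ε > 0 — Case 1. Hence T(n) = Θ(n^(log_5 59)).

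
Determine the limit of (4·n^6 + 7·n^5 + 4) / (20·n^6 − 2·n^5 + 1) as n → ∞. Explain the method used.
lim = 4/20 = 1/5

For large n the leading n^6 terms dominate both numerator and denominator. Dividing top and bottom by n^6, every other term tends to 0, leaving 4/20 = 1/5.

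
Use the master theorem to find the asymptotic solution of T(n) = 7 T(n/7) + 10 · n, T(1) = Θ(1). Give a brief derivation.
T(n) = Θ(n log n)

log_7 7 = 1, and f(n) = 10 · n = Θ(n^(log_7 7)). This is Case 2 of the master theorem: T(n) = Θ(f(n) · log n) = Θ(n log n).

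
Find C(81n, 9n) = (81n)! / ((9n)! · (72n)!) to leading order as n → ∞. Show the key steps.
C(81n, 9n) ~ (387420489/16777216)^(9n) · sqrt(9/(16π·9n))

Write N = 9n. Apply Stirling to each factorial:
  (9N)! ~ sqrt(2π·9N) · (9N/e)^(9N),
  N! ~ sqrt(2π N) · (N/e)^N,
  (8N)! ~ sqrt(2π·8N) · (8N/e)^(8N).
The exponential factors combine to (9N)^(9N) / (N^N · (8N)^(8N)) = 9^(9N)/8^(8N) = (9^9/8^8)^N = (387420489/16777216)^N.
The square-root prefactors combine to sqrt(2π·9N) / (sqrt(2π N)·sqrt(2π·8N)) = sqrt(9 / (2π·8·N)) = sqrt(9/(16π·9n)).
Substituting N = 9n: C(81n, 9n) ~ (387420489/16777216)^(9n) · sqrt(9/(16π·9n)).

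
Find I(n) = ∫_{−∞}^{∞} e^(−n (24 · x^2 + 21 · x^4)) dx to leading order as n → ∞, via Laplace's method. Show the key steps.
I(n) ~ sqrt(π/(24n))

φ(x) = 24 · x^2 + 21 · x^4 has its unique global minimum at x* = 0 (since φ'(x) = 48x + 84x^3 = 0 only at x = 0 for real x with both coefficients positive, and φ → ∞ as |x| → ∞). At x* = 0, φ(0) = 0 and φ''(0) = 48. Laplace's method then gives
  I(n) ~ sqrt(2π / (n · φ''(0))) · e^(−n φ(0)) = sqrt(2π / (48n)) = sqrt(π/(24n)).
The 21 · x^4 term contributes only at subleading order (an O(1/n) relative correction).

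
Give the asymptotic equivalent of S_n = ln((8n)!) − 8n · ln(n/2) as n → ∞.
S_n ~ 8n · (ln 16 − 1) + O(ln n)

Stirling: ln((8n)!) = 8n ln(8n) − 8n + O(ln n).
  S_n = 8n ln(8n) − 8n − 8n ln(n/2) + O(ln n)
      = 8n ln(8n) − 8n ln n + 8n ln 2 − 8n + O(ln n)
      = 8n ln 8 + 8n ln 2 − 8n + O(ln n)
      = 8n (ln 16 − 1) + O(ln n).
Numerically ln(16) − 1 ≈ 1.7726.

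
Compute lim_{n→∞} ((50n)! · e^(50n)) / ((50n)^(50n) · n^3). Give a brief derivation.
lim = 0

Stirling: (50n)! ~ sqrt(2π·50n) · (50n/e)^(50n). Hence
  (50n)! · e^(50n) / (50n)^(50n) ~ sqrt(2π·50n).
Dividing by n^3: sqrt(2π·50n) / n^3 = sqrt(2π·50) · n^((1−6)/2), so the expression behaves like sqrt(2π·50) · n^((1−6)/2) → 0.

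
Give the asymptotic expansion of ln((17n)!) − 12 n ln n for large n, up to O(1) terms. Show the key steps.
ln((17n)!) − 12 n ln n = 5 n ln n + 17(ln 17 − 1) n + (1/2) ln(2π·17n) + O(1/n)

Stirling: ln((17n)!) = 17n ln(17n) − 17n + (1/2) ln(2π·17n) + O(1/n).
Expand 17n ln(17n) = 17n (ln n + ln 17) = 17n ln n + 17n ln 17.
Subtract 12n ln n: leading term is (17 − 12) n ln n = 5 n ln n. The next term is 17n ln 17 − 17n = 17(ln 17 − 1) n. Then the (1/2) ln(2π·17n) correction.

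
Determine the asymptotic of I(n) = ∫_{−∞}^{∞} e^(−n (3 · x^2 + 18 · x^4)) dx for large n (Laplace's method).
I(n) ~ sqrt(π/(3n))

φ(x) = 3 · x^2 + 18 · x^4 has its unique global minimum at x* = 0 (since φ'(x) = 6x + 72x^3 = 0 only at x = 0 for real x with both coefficients positive, and φ → ∞ as |x| → ∞). At x* = 0, φ(0) = 0 and φ''(0) = 6. Laplace's method then gives
  I(n) ~ sqrt(2π / (n · φ''(0))) · e^(−n φ(0)) = sqrt(2π / (6n)) = sqrt(π/(3n)).
The 18 · x^4 term contributes only at subleading order (an O(1/n) relative correction).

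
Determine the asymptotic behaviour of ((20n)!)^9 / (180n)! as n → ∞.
((20n)!)^9/(180n)! ~ ((2π·20n)^(8/2) / 3) · 9^(−9·20n)  →  0

Write N = 20n. Stirling: N! ~ sqrt(2π N)(N/e)^N and (9N)! ~ sqrt(2π·9N)·(9N/e)^(9N).
  (N!)^9/(9N)! ~ (2π N)^(9/2) (N/e)^(9N) / [sqrt(2π·9N) (9N/e)^(9N)]
     = (2π N)^(9/2) / sqrt(2π·9N) · (N/(9N))^(9N)
     = (2π N)^((9−1)/2) / 3 · 9^(−9N).
Since 9^9 > 1, the factor 9^(−9N) decays exponentially, so the ratio → 0. Substituting N = 20n gives the stated form.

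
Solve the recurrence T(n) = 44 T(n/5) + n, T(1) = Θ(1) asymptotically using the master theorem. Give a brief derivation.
T(n) = Θ(n^(log_5 44))

Master theorem: compare f(n) = n to n^(log_5 44) where log_5 44 ≈ 2.351. Since 1 < log_5 44, we have f(n) = O(n^(log_5 44 − ε)) for some ε > 0 — Case 1. Hence T(n) = Θ(n^(log_5 44)).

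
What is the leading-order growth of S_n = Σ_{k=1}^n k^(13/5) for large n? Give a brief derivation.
S_n ~ (5/18) · n^(18/5)

Integral comparison: Σ_{k=1}^n k^(13/5) = ∫_0^n x^(13/5) dx + O(n^(13/5)). The integral is n^(1 + 13/5) / (1 + 13/5) = n^((13+5)/5) / ((13+5)/5) = (5/18) · n^(18/5).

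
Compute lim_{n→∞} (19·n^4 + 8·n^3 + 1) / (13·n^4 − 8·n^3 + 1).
lim = 19/13

For large n the leading n^4 terms dominate both numerator and denominator. Dividing top and bottom by n^4, every other term tends to 0, leaving 19/13.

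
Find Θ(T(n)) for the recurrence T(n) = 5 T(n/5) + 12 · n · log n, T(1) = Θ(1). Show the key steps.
T(n) = Θ(n · (log n)^2)

Here log_5 5 = 1 and f(n) = 12 · n · log n = Θ(n^(log_5 5) · (log n)^1). This is the extended Case 2 of the master theorem (f matches the critical exponent up to log factors), giving T(n) = Θ(n^(log_5 5) · (log n)^(1+1)) = Θ(n · (log n)^2).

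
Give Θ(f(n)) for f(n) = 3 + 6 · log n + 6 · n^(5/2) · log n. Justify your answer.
f(n) ∈ Θ(n^(5/2) · log n)

Compare the terms by growth order. For large n, n^a · (log n)^b dominates n^a' · (log n)^b' iff a > a', or (a = a' and b > b'). Ranking the 3 terms shows the dominant one is 6 · n^(5/2) · log n. Hence f(n) ∈ Θ(n^(5/2) · log n).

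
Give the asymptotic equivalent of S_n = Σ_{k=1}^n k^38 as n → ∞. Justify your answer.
S_n ~ n^39 / 39

By integral comparison (Euler-Maclaurin), Σ_{k=1}^n k^38 = ∫_0^n x^38 dx + O(n^38) = n^39/39 + O(n^38). (Equivalently, Faulhaber's formula gives the same leading term.)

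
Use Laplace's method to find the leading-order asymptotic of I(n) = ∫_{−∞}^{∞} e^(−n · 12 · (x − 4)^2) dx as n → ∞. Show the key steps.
I(n) = sqrt(π/(12n))

Here φ(x) = 12 · (x − 4)^2 has its unique minimum at x* = 4 with φ(x*) = 0 and φ''(x*) = 24. Laplace's method gives
  I(n) ~ e^(−n φ(x*)) · sqrt(2π / (n · φ''(x*))) = sqrt(2π / (24n)) = sqrt(π/(12n)).
This is exact: substituting u = (x − 4)·sqrt(12n) gives I(n) = (1/sqrt(12n)) ∫_{−∞}^{∞} e^(−u^2) du = sqrt(π/(12n)).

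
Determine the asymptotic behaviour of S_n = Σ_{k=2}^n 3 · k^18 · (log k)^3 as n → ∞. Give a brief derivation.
S_n ~ 3 · n^19 · (log n)^3 / 19

By integral comparison, S_n = ∫_1^n 3 · x^18 · (log x)^3 dx + O(n^18 · (log n)^3). For the integral, the leading term of ∫_1^n x^18 (log x)^3 dx is n^19/19 · (log n)^3 (by repeated integration by parts; each step lowers the log-exponent and produces a relatively O(1/log n) correction). Hence S_n ~ 3 · n^19 · (log n)^3 / 19.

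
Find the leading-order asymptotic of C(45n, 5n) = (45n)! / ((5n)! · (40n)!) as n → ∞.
C(45n, 5n) ~ (387420489/16777216)^(5n) · sqrt(9/(16π·5n))

Write N = 5n. Apply Stirling to each factorial:
  (9N)! ~ sqrt(2π·9N) · (9N/e)^(9N),
  N! ~ sqrt(2π N) · (N/e)^N,
  (8N)! ~ sqrt(2π·8N) · (8N/e)^(8N).
The exponential factors combine to (9N)^(9N) / (N^N · (8N)^(8N)) = 9^(9N)/8^(8N) = (9^9/8^8)^N = (387420489/16777216)^N.
The square-root prefactors combine to sqrt(2π·9N) / (sqrt(2π N)·sqrt(2π·8N)) = sqrt(9 / (2π·8·N)) = sqrt(9/(16π·5n)).
Substituting N = 5n: C(45n, 5n) ~ (387420489/16777216)^(5n) · sqrt(9/(16π·5n)).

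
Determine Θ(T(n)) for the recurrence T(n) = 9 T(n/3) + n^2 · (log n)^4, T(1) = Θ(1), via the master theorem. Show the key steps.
T(n) = Θ(n^2 · (log n)^5)

Here log_3 9 = 2 and f(n) = n^2 · (log n)^4 = Θ(n^(log_3 9) · (log n)^4). This is the extended Case 2 of the master theorem (f matches the critical exponent up to log factors), giving T(n) = Θ(n^(log_3 9) · (log n)^(4+1)) = Θ(n^2 · (log n)^5).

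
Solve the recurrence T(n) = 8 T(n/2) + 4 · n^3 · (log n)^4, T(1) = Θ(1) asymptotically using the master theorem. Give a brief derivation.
T(n) = Θ(n^3 · (log n)^5)

Here log_2 8 = 3 and f(n) = 4 · n^3 · (log n)^4 = Θ(n^(log_2 8) · (log n)^4). This is the extended Case 2 of the master theorem (f matches the critical exponent up to log factors), giving T(n) = Θ(n^(log_2 8) · (log n)^(4+1)) = Θ(n^3 · (log n)^5).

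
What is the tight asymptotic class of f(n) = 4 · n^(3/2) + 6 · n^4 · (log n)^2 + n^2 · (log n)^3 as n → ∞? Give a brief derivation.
f(n) ∈ Θ(n^4 · (log n)^2)

Compare the terms by growth order. For large n, n^a · (log n)^b dominates n^a' · (log n)^b' iff a > a', or (a = a' and b > b'). Ranking the 3 terms shows the dominant one is 6 · n^4 · (log n)^2. Hence f(n) ∈ Θ(n^4 · (log n)^2).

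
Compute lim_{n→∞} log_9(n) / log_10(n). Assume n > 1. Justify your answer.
lim = ln(10) / ln(9) = log_9(10)

Change of base: log_9(n) = ln n / ln 9 and log_10(n) = ln n / ln 10. The ratio is (ln n / ln 9) · (ln 10 / ln n) = ln 10 / ln 9, a constant independent of n. So the limit is ln 10 / ln 9 = log_9(10).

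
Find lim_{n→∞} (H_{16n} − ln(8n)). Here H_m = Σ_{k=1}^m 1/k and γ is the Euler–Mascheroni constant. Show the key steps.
lim = ln 2 + γ

By Euler-Maclaurin, H_m = ln m + γ + O(1/m). So
  H_{16n} − ln(8n) = ln(16n) + γ − ln(8n) + O(1/n)
                       = ln(16/8) + γ + O(1/n).
Hence the limit is ln(16/8) + γ (= ln 2).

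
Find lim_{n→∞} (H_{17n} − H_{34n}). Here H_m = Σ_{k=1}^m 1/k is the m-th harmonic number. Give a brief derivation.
lim = ln(17/34) = −ln 2

Euler-Maclaurin gives H_m = ln m + γ + 1/(2m) + O(1/m^2). The γ and O(1/m) terms cancel in the difference:
  H_{17n} − H_{34n} = ln(17n) − ln(34n) + O(1/n) = ln(17/34) + O(1/n).
Hence the limit is ln(17/34) = −ln 2.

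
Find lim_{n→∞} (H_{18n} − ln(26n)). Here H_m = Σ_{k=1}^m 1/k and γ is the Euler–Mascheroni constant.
lim = ln(9/13) + γ

By Euler-Maclaurin, H_m = ln m + γ + O(1/m). So
  H_{18n} − ln(26n) = ln(18n) + γ − ln(26n) + O(1/n)
                       = ln(18/26) + γ + O(1/n).
Hence the limit is ln(18/26) + γ (= ln(9/13)).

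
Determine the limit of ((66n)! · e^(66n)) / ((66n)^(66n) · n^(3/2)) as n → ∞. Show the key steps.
lim = 0

Stirling: (66n)! ~ sqrt(2π·66n) · (66n/e)^(66n). Hence
  (66n)! · e^(66n) / (66n)^(66n) ~ sqrt(2π·66n).
Dividing by n^(3/2): sqrt(2π·66n) / n^(3/2) = sqrt(2π·66) · n^((1−3)/2), so the expression behaves like sqrt(2π·66) · n^((1−3)/2) → 0.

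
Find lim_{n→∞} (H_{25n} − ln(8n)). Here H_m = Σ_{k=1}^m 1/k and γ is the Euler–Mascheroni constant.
lim = ln(25/8) + γ

By Euler-Maclaurin, H_m = ln m + γ + O(1/m). So
  H_{25n} − ln(8n) = ln(25n) + γ − ln(8n) + O(1/n)
                       = ln(25/8) + γ + O(1/n).
Hence the limit is ln(25/8) + γ.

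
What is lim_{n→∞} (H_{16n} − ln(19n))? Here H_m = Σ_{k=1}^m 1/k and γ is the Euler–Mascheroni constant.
lim = ln(16/19) + γ

By Euler-Maclaurin, H_m = ln m + γ + O(1/m). So
  H_{16n} − ln(19n) = ln(16n) + γ − ln(19n) + O(1/n)
                       = ln(16/19) + γ + O(1/n).
Hence the limit is ln(16/19) + γ.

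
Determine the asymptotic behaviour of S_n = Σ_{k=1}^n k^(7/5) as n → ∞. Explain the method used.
S_n ~ (5/12) · n^(12/5)

Integral comparison: Σ_{k=1}^n k^(7/5) = ∫_0^n x^(7/5) dx + O(n^(7/5)). The integral is n^(1 + 7/5) / (1 + 7/5) = n^((7+5)/5) / ((7+5)/5) = (5/12) · n^(12/5).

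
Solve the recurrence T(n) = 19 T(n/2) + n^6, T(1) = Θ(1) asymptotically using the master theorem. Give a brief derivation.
T(n) = Θ(n^6)

log_2 19 ≈ 4.248. f(n) = n^6 dominates n^(log_2 19) since 6 > 4.248, and the regularity condition a·f(n/b) = 19·(n/2)^6 = (19/64)·n^6 ≤ c·f(n) holds with c = 19/64 ≈ 0.297 < 1. So this is Case 3: T(n) = Θ(f(n)) = Θ(n^6).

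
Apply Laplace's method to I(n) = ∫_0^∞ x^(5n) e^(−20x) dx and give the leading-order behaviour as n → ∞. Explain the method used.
I(n) ~ (sqrt(2π·5n) / 20) · (5n/(20e))^(5n)

Write the integrand as exp(5n ln x − 20x) and set f(x) = 5n ln x − 20x. Then f'(x) = 5n/x − 20 = 0 at x* = 5n/20, and f''(x*) = −5n/x*^2 = −20^2/(5n). Laplace's method (interior maximum) gives
  I(n) ~ e^(f(x*)) · sqrt(2π / |f''(x*)|)
        = exp(5n ln(5n/20) − 5n) · sqrt(2π · 5n / 20^2)
        = (5n/20)^(5n) e^(−5n) · sqrt(2π·5n) / 20
        = (sqrt(2π·5n) / 20) · (5n/(20e))^(5n).
This matches Γ(5n+1)/20^(5n+1) with Stirling applied to Γ.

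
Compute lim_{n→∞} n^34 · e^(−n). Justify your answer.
lim = 0

Exponentials with base > 1 dominate every fixed polynomial: for any fixed c, n^c / e^n → 0 as n → ∞ (e.g. by the ratio test, or since e^n grows faster than any power of n). Hence n^34 · e^(−n) = n^34 / e^n → 0.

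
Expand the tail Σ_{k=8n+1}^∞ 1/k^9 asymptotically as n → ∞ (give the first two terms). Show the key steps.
Σ_{k>8n} 1/k^9 = 1/(8 · (8n)^8) − 1/(2 · (8n)^9) + O(1/(8n)^10)

Compare to the integral: ∫_{8n}^∞ x^(−9) dx = [−x^(−8)/8]_{8n}^∞ = 1/((9−1)·(8n)^8). The Euler-Maclaurin correction adds −f(8n)/2 = −1/(2·(8n)^9). Euler-Maclaurin then gives
  Σ_{k>8n} 1/k^9 = ∫_{8n}^∞ dx/x^9 − 1/(2·(8n)^9) + O(1/(8n)^10).
(Equivalently this is ζ(9) − Σ_{k≤8n} 1/k^9.)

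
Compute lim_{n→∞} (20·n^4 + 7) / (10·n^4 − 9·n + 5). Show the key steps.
lim = 20/10 = 2

For large n the leading n^4 terms dominate both numerator and denominator. Dividing top and bottom by n^4, every other term tends to 0, leaving 20/10 = 2.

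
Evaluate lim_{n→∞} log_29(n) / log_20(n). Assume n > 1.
lim = ln(20) / ln(29) = log_29(20)

Change of base: log_29(n) = ln n / ln 29 and log_20(n) = ln n / ln 20. The ratio is (ln n / ln 29) · (ln 20 / ln n) = ln 20 / ln 29, a constant independent of n. So the limit is ln 20 / ln 29 = log_29(20).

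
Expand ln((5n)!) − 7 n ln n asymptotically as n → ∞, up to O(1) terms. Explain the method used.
ln((5n)!) − 7 n ln n = −2 n ln n + 5(ln 5 − 1) n + (1/2) ln(2π·5n) + O(1/n)

Stirling: ln((5n)!) = 5n ln(5n) − 5n + (1/2) ln(2π·5n) + O(1/n).
Expand 5n ln(5n) = 5n (ln n + ln 5) = 5n ln n + 5n ln 5.
Subtract 7n ln n: leading term is (5 − 7) n ln n = −2 n ln n. The next term is 5n ln 5 − 5n = 5(ln 5 − 1) n. Then the (1/2) ln(2π·5n) correction.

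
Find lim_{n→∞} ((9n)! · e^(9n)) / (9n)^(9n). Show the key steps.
lim = ∞

Stirling: (9n)! ~ sqrt(2π·9n) · (9n/e)^(9n). Hence
  (9n)! · e^(9n) / (9n)^(9n) ~ sqrt(2π·9n) = sqrt(2π·9) · sqrt(n) → ∞.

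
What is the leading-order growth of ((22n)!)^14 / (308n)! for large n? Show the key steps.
((22n)!)^14/(308n)! ~ ((2π·22n)^(13/2) / sqrt(14)) · 14^(−14·22n)  →  0

Write N = 22n. Stirling: N! ~ sqrt(2π N)(N/e)^N and (14N)! ~ sqrt(2π·14N)·(14N/e)^(14N).
  (N!)^14/(14N)! ~ (2π N)^(14/2) (N/e)^(14N) / [sqrt(2π·14N) (14N/e)^(14N)]
     = (2π N)^(14/2) / sqrt(2π·14N) · (N/(14N))^(14N)
     = (2π N)^((14−1)/2) / sqrt(14) · 14^(−14N).
Since 14^14 > 1, the factor 14^(−14N) decays exponentially, so the ratio → 0. Substituting N = 22n gives the stated form.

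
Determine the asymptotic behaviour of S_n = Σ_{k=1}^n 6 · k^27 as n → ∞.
S_n ~ 3 · n^28 / 14

By integral comparison (Euler-Maclaurin), Σ_{k=1}^n 6 · k^27 = 6 · ∫_0^n x^27 dx + O(n^27) = 6 · n^28/28 = 3 · n^28 / 14 + O(n^27). (Equivalently, Faulhaber's formula gives the same leading term.)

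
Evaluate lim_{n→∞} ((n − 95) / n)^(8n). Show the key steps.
lim = e^(−760)

Rewrite as (1 − 95/n)^(8n). By the standard limit (1 + x/n)^n → e^x, we have (1 − 95/n)^n → e^(−95), and raising to the 8th power gives e^(−760).
More precisely, ln[(1 − 95/n)^(8n)] = 8n · ln(1 − 95/n) = 8n · (-95/n + O(1/n^2)) = -760 + O(1/n) → -760.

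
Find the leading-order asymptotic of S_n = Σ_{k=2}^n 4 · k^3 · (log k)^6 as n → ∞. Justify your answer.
S_n ~ n^4 · (log n)^6

By integral comparison, S_n = ∫_1^n 4 · x^3 · (log x)^6 dx + O(n^3 · (log n)^6). For the integral, the leading term of ∫_1^n x^3 (log x)^6 dx is n^4/4 · (log n)^6 (by repeated integration by parts; each step lowers the log-exponent and produces a relatively O(1/log n) correction). Hence S_n ~ n^4 · (log n)^6.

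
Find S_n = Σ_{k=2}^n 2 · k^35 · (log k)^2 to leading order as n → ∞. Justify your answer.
S_n ~ n^36 · (log n)^2 / 18

By integral comparison, S_n = ∫_1^n 2 · x^35 · (log x)^2 dx + O(n^35 · (log n)^2). For the integral, the leading term of ∫_1^n x^35 (log x)^2 dx is n^36/36 · (log n)^2 (by repeated integration by parts; each step lowers the log-exponent and produces a relatively O(1/log n) correction). Hence S_n ~ n^36 · (log n)^2 / 18.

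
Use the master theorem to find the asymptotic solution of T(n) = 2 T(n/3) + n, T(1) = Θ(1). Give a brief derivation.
T(n) = Θ(n)

log_3 2 ≈ 0.631. f(n) = n dominates n^(log_3 2) since 1 > 0.631, and the regularity condition a·f(n/b) = 2·(n/3)^1 = (2/3)·n ≤ c·f(n) holds with c = 2/3 ≈ 0.667 < 1. So this is Case 3: T(n) = Θ(f(n)) = Θ(n).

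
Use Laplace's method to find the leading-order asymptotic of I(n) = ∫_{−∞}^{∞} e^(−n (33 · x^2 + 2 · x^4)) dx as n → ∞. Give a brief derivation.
I(n) ~ sqrt(π/(33n))

φ(x) = 33 · x^2 + 2 · x^4 has its unique global minimum at x* = 0 (since φ'(x) = 66x + 8x^3 = 0 only at x = 0 for real x with both coefficients positive, and φ → ∞ as |x| → ∞). At x* = 0, φ(0) = 0 and φ''(0) = 66. Laplace's method then gives
  I(n) ~ sqrt(2π / (n · φ''(0))) · e^(−n φ(0)) = sqrt(2π / (66n)) = sqrt(π/(33n)).
The 2 · x^4 term contributes only at subleading order (an O(1/n) relative correction).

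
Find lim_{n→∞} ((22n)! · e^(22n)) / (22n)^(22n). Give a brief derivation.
lim = ∞

Stirling: (22n)! ~ sqrt(2π·22n) · (22n/e)^(22n). Hence
  (22n)! · e^(22n) / (22n)^(22n) ~ sqrt(2π·22n) = sqrt(2π·22) · sqrt(n) → ∞.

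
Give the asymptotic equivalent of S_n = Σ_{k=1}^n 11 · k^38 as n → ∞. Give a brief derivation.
S_n ~ 11 · n^39 / 39

By integral comparison (Euler-Maclaurin), Σ_{k=1}^n 11 · k^38 = 11 · ∫_0^n x^38 dx + O(n^38) = 11 · n^39/39 + O(n^38). (Equivalently, Faulhaber's formula gives the same leading term.)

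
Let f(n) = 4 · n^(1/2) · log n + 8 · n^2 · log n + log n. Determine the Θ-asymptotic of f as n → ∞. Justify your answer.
f(n) ∈ Θ(n^2 · log n)

Compare the terms by growth order. For large n, n^a · (log n)^b dominates n^a' · (log n)^b' iff a > a', or (a = a' and b > b'). Ranking the 3 terms shows the dominant one is 8 · n^2 · log n. Hence f(n) ∈ Θ(n^2 · log n).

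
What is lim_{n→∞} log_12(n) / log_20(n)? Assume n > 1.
lim = ln(20) / ln(12) = log_12(20)

Change of base: log_12(n) = ln n / ln 12 and log_20(n) = ln n / ln 20. The ratio is (ln n / ln 12) · (ln 20 / ln n) = ln 20 / ln 12, a constant independent of n. So the limit is ln 20 / ln 12 = log_12(20).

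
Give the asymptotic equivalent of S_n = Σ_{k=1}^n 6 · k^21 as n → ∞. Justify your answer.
S_n ~ 3 · n^22 / 11

By integral comparison (Euler-Maclaurin), Σ_{k=1}^n 6 · k^21 = 6 · ∫_0^n x^21 dx + O(n^21) = 6 · n^22/22 = 3 · n^22 / 11 + O(n^21). (Equivalently, Faulhaber's formula gives the same leading term.)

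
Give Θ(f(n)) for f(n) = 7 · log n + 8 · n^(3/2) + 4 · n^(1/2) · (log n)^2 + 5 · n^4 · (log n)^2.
f(n) ∈ Θ(n^4 · (log n)^2)

Compare the terms by growth order. For large n, n^a · (log n)^b dominates n^a' · (log n)^b' iff a > a', or (a = a' and b > b'). Ranking the 4 terms shows the dominant one is 5 · n^4 · (log n)^2. Hence f(n) ∈ Θ(n^4 · (log n)^2).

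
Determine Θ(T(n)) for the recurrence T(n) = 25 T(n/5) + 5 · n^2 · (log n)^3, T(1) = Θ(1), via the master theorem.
T(n) = Θ(n^2 · (log n)^4)

Here log_5 25 = 2 and f(n) = 5 · n^2 · (log n)^3 = Θ(n^(log_5 25) · (log n)^3). This is the extended Case 2 of the master theorem (f matches the critical exponent up to log factors), giving T(n) = Θ(n^(log_5 25) · (log n)^(3+1)) = Θ(n^2 · (log n)^4).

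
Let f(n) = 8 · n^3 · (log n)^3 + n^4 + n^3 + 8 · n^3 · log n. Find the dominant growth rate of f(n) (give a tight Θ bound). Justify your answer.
f(n) ∈ Θ(n^4)

Compare the terms by growth order. For large n, n^a · (log n)^b dominates n^a' · (log n)^b' iff a > a', or (a = a' and b > b'). Ranking the 4 terms shows the dominant one is n^4. Hence f(n) ∈ Θ(n^4).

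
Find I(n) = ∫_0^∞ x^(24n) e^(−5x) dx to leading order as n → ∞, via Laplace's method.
I(n) ~ (sqrt(2π·24n) / 5) · (24n/(5e))^(24n)

Write the integrand as exp(24n ln x − 5x) and set f(x) = 24n ln x − 5x. Then f'(x) = 24n/x − 5 = 0 at x* = 24n/5, and f''(x*) = −24n/x*^2 = −5^2/(24n). Laplace's method (interior maximum) gives
  I(n) ~ e^(f(x*)) · sqrt(2π / |f''(x*)|)
        = exp(24n ln(24n/5) − 24n) · sqrt(2π · 24n / 5^2)
        = (24n/5)^(24n) e^(−24n) · sqrt(2π·24n) / 5
        = (sqrt(2π·24n) / 5) · (24n/(5e))^(24n).
This matches Γ(24n+1)/5^(24n+1) with Stirling applied to Γ.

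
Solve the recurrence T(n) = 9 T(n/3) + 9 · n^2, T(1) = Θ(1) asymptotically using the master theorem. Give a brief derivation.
T(n) = Θ(n^2 log n)

log_3 9 = 2, and f(n) = 9 · n^2 = Θ(n^(log_3 9)). This is Case 2 of the master theorem: T(n) = Θ(f(n) · log n) = Θ(n^2 log n).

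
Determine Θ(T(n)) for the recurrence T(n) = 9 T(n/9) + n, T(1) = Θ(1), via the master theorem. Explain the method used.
T(n) = Θ(n log n)

log_9 9 = 1, and f(n) = n = Θ(n^(log_9 9)). This is Case 2 of the master theorem: T(n) = Θ(f(n) · log n) = Θ(n log n).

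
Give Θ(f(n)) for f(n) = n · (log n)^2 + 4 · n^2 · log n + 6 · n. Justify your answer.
f(n) ∈ Θ(n^2 · log n)

Compare the terms by growth order. For large n, n^a · (log n)^b dominates n^a' · (log n)^b' iff a > a', or (a = a' and b > b'). Ranking the 3 terms shows the dominant one is 4 · n^2 · log n. Hence f(n) ∈ Θ(n^2 · log n).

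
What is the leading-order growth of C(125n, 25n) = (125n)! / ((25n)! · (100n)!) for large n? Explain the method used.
C(125n, 25n) ~ (3125/256)^(25n) · sqrt(5/(8π·25n))

Write N = 25n. Apply Stirling to each factorial:
  (5N)! ~ sqrt(2π·5N) · (5N/e)^(5N),
  N! ~ sqrt(2π N) · (N/e)^N,
  (4N)! ~ sqrt(2π·4N) · (4N/e)^(4N).
The exponential factors combine to (5N)^(5N) / (N^N · (4N)^(4N)) = 5^(5N)/4^(4N) = (5^5/4^4)^N = (3125/256)^N.
The square-root prefactors combine to sqrt(2π·5N) / (sqrt(2π N)·sqrt(2π·4N)) = sqrt(5 / (2π·4·N)) = sqrt(5/(8π·25n)).
Substituting N = 25n: C(125n, 25n) ~ (3125/256)^(25n) · sqrt(5/(8π·25n)).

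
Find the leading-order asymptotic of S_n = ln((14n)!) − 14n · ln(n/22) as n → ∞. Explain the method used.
S_n ~ 14n · (ln 308 − 1) + O(ln n)

Stirling: ln((14n)!) = 14n ln(14n) − 14n + O(ln n).
  S_n = 14n ln(14n) − 14n − 14n ln(n/22) + O(ln n)
      = 14n ln(14n) − 14n ln n + 14n ln 22 − 14n + O(ln n)
      = 14n ln 14 + 14n ln 22 − 14n + O(ln n)
      = 14n (ln 308 − 1) + O(ln n).
Numerically ln(308) − 1 ≈ 4.7301.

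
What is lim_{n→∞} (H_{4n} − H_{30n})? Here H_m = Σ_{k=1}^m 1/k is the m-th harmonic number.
lim = ln(4/30) = ln(2/15)

Euler-Maclaurin gives H_m = ln m + γ + 1/(2m) + O(1/m^2). The γ and O(1/m) terms cancel in the difference:
  H_{4n} − H_{30n} = ln(4n) − ln(30n) + O(1/n) = ln(4/30) + O(1/n).
Hence the limit is ln(4/30) = ln(2/15).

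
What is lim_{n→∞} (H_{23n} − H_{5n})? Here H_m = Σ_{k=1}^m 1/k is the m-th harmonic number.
lim = ln(23/5)

Euler-Maclaurin gives H_m = ln m + γ + 1/(2m) + O(1/m^2). The γ and O(1/m) terms cancel in the difference:
  H_{23n} − H_{5n} = ln(23n) − ln(5n) + O(1/n) = ln(23/5) + O(1/n).
Hence the limit is ln(23/5).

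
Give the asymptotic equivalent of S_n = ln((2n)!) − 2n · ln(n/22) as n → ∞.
S_n ~ 2n · (ln 44 − 1) + O(ln n)

Stirling: ln((2n)!) = 2n ln(2n) − 2n + O(ln n).
  S_n = 2n ln(2n) − 2n − 2n ln(n/22) + O(ln n)
      = 2n ln(2n) − 2n ln n + 2n ln 22 − 2n + O(ln n)
      = 2n ln 2 + 2n ln 22 − 2n + O(ln n)
      = 2n (ln 44 − 1) + O(ln n).
Numerically ln(44) − 1 ≈ 2.7842.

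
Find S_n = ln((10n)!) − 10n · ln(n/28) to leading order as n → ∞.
S_n ~ 10n · (ln 280 − 1) + O(ln n)

Stirling: ln((10n)!) = 10n ln(10n) − 10n + O(ln n).
  S_n = 10n ln(10n) − 10n − 10n ln(n/28) + O(ln n)
      = 10n ln(10n) − 10n ln n + 10n ln 28 − 10n + O(ln n)
      = 10n ln 10 + 10n ln 28 − 10n + O(ln n)
      = 10n (ln 280 − 1) + O(ln n).
Numerically ln(280) − 1 ≈ 4.6348.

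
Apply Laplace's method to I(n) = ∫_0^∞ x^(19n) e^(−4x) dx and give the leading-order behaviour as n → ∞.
I(n) ~ (sqrt(2π·19n) / 4) · (19n/(4e))^(19n)

Write the integrand as exp(19n ln x − 4x) and set f(x) = 19n ln x − 4x. Then f'(x) = 19n/x − 4 = 0 at x* = 19n/4, and f''(x*) = −19n/x*^2 = −4^2/(19n). Laplace's method (interior maximum) gives
  I(n) ~ e^(f(x*)) · sqrt(2π / |f''(x*)|)
        = exp(19n ln(19n/4) − 19n) · sqrt(2π · 19n / 4^2)
        = (19n/4)^(19n) e^(−19n) · sqrt(2π·19n) / 4
        = (sqrt(2π·19n) / 4) · (19n/(4e))^(19n).
This matches Γ(19n+1)/4^(19n+1) with Stirling applied to Γ.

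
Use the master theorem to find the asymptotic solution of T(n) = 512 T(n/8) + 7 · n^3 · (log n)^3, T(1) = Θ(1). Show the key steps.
T(n) = Θ(n^3 · (log n)^4)

Here log_8 512 = 3 and f(n) = 7 · n^3 · (log n)^3 = Θ(n^(log_8 512) · (log n)^3). This is the extended Case 2 of the master theorem (f matches the critical exponent up to log factors), giving T(n) = Θ(n^(log_8 512) · (log n)^(3+1)) = Θ(n^3 · (log n)^4).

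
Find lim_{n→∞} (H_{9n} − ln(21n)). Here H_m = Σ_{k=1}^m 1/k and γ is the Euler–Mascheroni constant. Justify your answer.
lim = ln(3/7) + γ

By Euler-Maclaurin, H_m = ln m + γ + O(1/m). So
  H_{9n} − ln(21n) = ln(9n) + γ − ln(21n) + O(1/n)
                       = ln(9/21) + γ + O(1/n).
Hence the limit is ln(9/21) + γ (= ln(3/7)).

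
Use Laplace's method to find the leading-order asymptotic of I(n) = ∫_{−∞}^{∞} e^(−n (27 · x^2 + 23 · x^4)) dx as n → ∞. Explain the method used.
I(n) ~ sqrt(π/(27n))

φ(x) = 27 · x^2 + 23 · x^4 has its unique global minimum at x* = 0 (since φ'(x) = 54x + 92x^3 = 0 only at x = 0 for real x with both coefficients positive, and φ → ∞ as |x| → ∞). At x* = 0, φ(0) = 0 and φ''(0) = 54. Laplace's method then gives
  I(n) ~ sqrt(2π / (n · φ''(0))) · e^(−n φ(0)) = sqrt(2π / (54n)) = sqrt(π/(27n)).
The 23 · x^4 term contributes only at subleading order (an O(1/n) relative correction).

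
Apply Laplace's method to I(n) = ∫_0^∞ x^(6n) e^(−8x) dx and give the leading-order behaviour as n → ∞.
I(n) ~ (sqrt(2π·6n) / 8) · (6n/(8e))^(6n)

Write the integrand as exp(6n ln x − 8x) and set f(x) = 6n ln x − 8x. Then f'(x) = 6n/x − 8 = 0 at x* = 6n/8, and f''(x*) = −6n/x*^2 = −8^2/(6n). Laplace's method (interior maximum) gives
  I(n) ~ e^(f(x*)) · sqrt(2π / |f''(x*)|)
        = exp(6n ln(6n/8) − 6n) · sqrt(2π · 6n / 8^2)
        = (6n/8)^(6n) e^(−6n) · sqrt(2π·6n) / 8
        = (sqrt(2π·6n) / 8) · (6n/(8e))^(6n).
This matches Γ(6n+1)/8^(6n+1) with Stirling applied to Γ.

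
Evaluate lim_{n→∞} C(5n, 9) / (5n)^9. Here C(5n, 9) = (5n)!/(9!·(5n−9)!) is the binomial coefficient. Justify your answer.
lim = 1/9! = 1/362880

With N = 5n → ∞: C(N, 9) / N^9 = [N(N−1)…(N−8)] / (9! · N^9) = (1/9!) · 1 · (1 − 1/(5n)) · … · (1 − 8/(5n)). Each factor → 1 as N → ∞, so the limit is 1/9! = 1/362880.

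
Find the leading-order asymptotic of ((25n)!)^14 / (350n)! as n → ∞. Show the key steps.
((25n)!)^14/(350n)! ~ ((2π·25n)^(13/2) / sqrt(14)) · 14^(−14·25n)  →  0

Write N = 25n. Stirling: N! ~ sqrt(2π N)(N/e)^N and (14N)! ~ sqrt(2π·14N)·(14N/e)^(14N).
  (N!)^14/(14N)! ~ (2π N)^(14/2) (N/e)^(14N) / [sqrt(2π·14N) (14N/e)^(14N)]
     = (2π N)^(14/2) / sqrt(2π·14N) · (N/(14N))^(14N)
     = (2π N)^((14−1)/2) / sqrt(14) · 14^(−14N).
Since 14^14 > 1, the factor 14^(−14N) decays exponentially, so the ratio → 0. Substituting N = 25n gives the stated form.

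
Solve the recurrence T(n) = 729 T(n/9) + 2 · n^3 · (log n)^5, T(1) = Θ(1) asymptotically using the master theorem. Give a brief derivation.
T(n) = Θ(n^3 · (log n)^6)

Here log_9 729 = 3 and f(n) = 2 · n^3 · (log n)^5 = Θ(n^(log_9 729) · (log n)^5). This is the extended Case 2 of the master theorem (f matches the critical exponent up to log factors), giving T(n) = Θ(n^(log_9 729) · (log n)^(5+1)) = Θ(n^3 · (log n)^6).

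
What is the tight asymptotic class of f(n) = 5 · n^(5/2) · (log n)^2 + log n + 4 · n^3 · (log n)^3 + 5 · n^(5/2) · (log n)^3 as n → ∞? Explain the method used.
f(n) ∈ Θ(n^3 · (log n)^3)

Compare the terms by growth order. For large n, n^a · (log n)^b dominates n^a' · (log n)^b' iff a > a', or (a = a' and b > b'). Ranking the 4 terms shows the dominant one is 4 · n^3 · (log n)^3. Hence f(n) ∈ Θ(n^3 · (log n)^3).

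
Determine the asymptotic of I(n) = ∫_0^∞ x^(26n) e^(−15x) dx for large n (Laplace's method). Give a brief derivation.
I(n) ~ (sqrt(2π·26n) / 15) · (26n/(15e))^(26n)

Write the integrand as exp(26n ln x − 15x) and set f(x) = 26n ln x − 15x. Then f'(x) = 26n/x − 15 = 0 at x* = 26n/15, and f''(x*) = −26n/x*^2 = −15^2/(26n). Laplace's method (interior maximum) gives
  I(n) ~ e^(f(x*)) · sqrt(2π / |f''(x*)|)
        = exp(26n ln(26n/15) − 26n) · sqrt(2π · 26n / 15^2)
        = (26n/15)^(26n) e^(−26n) · sqrt(2π·26n) / 15
        = (sqrt(2π·26n) / 15) · (26n/(15e))^(26n).
This matches Γ(26n+1)/15^(26n+1) with Stirling applied to Γ.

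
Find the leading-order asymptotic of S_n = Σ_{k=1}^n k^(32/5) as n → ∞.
S_n ~ (5/37) · n^(37/5)

Integral comparison: Σ_{k=1}^n k^(32/5) = ∫_0^n x^(32/5) dx + O(n^(32/5)). The integral is n^(1 + 32/5) / (1 + 32/5) = n^((32+5)/5) / ((32+5)/5) = (5/37) · n^(37/5).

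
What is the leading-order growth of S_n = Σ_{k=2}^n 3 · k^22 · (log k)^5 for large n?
S_n ~ 3 · n^23 · (log n)^5 / 23

By integral comparison, S_n = ∫_1^n 3 · x^22 · (log x)^5 dx + O(n^22 · (log n)^5). For the integral, the leading term of ∫_1^n x^22 (log x)^5 dx is n^23/23 · (log n)^5 (by repeated integration by parts; each step lowers the log-exponent and produces a relatively O(1/log n) correction). Hence S_n ~ 3 · n^23 · (log n)^5 / 23.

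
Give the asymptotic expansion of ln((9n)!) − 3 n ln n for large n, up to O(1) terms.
ln((9n)!) − 3 n ln n = 6 n ln n + 9(ln 9 − 1) n + (1/2) ln(2π·9n) + O(1/n)

Stirling: ln((9n)!) = 9n ln(9n) − 9n + (1/2) ln(2π·9n) + O(1/n).
Expand 9n ln(9n) = 9n (ln n + ln 9) = 9n ln n + 9n ln 9.
Subtract 3n ln n: leading term is (9 − 3) n ln n = 6 n ln n. The next term is 9n ln 9 − 9n = 9(ln 9 − 1) n. Then the (1/2) ln(2π·9n) correction.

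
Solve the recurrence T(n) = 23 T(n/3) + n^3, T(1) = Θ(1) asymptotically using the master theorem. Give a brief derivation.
T(n) = Θ(n^3)

log_3 23 ≈ 2.854. f(n) = n^3 dominates n^(log_3 23) since 3 > 2.854, and the regularity condition a·f(n/b) = 23·(n/3)^3 = (23/27)·n^3 ≤ c·f(n) holds with c = 23/27 ≈ 0.852 < 1. So this is Case 3: T(n) = Θ(f(n)) = Θ(n^3).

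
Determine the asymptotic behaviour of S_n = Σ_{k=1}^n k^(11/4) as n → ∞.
S_n ~ (4/15) · n^(15/4)

Integral comparison: Σ_{k=1}^n k^(11/4) = ∫_0^n x^(11/4) dx + O(n^(11/4)). The integral is n^(1 + 11/4) / (1 + 11/4) = n^((11+4)/4) / ((11+4)/4) = (4/15) · n^(15/4).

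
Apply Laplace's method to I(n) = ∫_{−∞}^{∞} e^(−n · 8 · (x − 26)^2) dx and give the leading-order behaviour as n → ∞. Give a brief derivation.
I(n) = sqrt(π/(8n))

Here φ(x) = 8 · (x − 26)^2 has its unique minimum at x* = 26 with φ(x*) = 0 and φ''(x*) = 16. Laplace's method gives
  I(n) ~ e^(−n φ(x*)) · sqrt(2π / (n · φ''(x*))) = sqrt(2π / (16n)) = sqrt(π/(8n)).
This is exact: substituting u = (x − 26)·sqrt(8n) gives I(n) = (1/sqrt(8n)) ∫_{−∞}^{∞} e^(−u^2) du = sqrt(π/(8n)).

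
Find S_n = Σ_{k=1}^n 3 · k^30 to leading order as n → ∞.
S_n ~ 3 · n^31 / 31

By integral comparison (Euler-Maclaurin), Σ_{k=1}^n 3 · k^30 = 3 · ∫_0^n x^30 dx + O(n^30) = 3 · n^31/31 + O(n^30). (Equivalently, Faulhaber's formula gives the same leading term.)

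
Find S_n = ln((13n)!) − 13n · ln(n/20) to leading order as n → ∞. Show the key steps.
S_n ~ 13n · (ln 260 − 1) + O(ln n)

Stirling: ln((13n)!) = 13n ln(13n) − 13n + O(ln n).
  S_n = 13n ln(13n) − 13n − 13n ln(n/20) + O(ln n)
      = 13n ln(13n) − 13n ln n + 13n ln 20 − 13n + O(ln n)
      = 13n ln 13 + 13n ln 20 − 13n + O(ln n)
      = 13n (ln 260 − 1) + O(ln n).
Numerically ln(260) − 1 ≈ 4.5607.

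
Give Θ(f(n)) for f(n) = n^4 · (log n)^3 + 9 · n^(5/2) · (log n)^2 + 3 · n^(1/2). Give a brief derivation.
f(n) ∈ Θ(n^4 · (log n)^3)

Compare the terms by growth order. For large n, n^a · (log n)^b dominates n^a' · (log n)^b' iff a > a', or (a = a' and b > b'). Ranking the 3 terms shows the dominant one is n^4 · (log n)^3. Hence f(n) ∈ Θ(n^4 · (log n)^3).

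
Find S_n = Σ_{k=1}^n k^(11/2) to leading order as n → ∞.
S_n ~ (2/13) · n^(13/2)

Integral comparison: Σ_{k=1}^n k^(11/2) = ∫_0^n x^(11/2) dx + O(n^(11/2)). The integral is n^(1 + 11/2) / (1 + 11/2) = n^((11+2)/2) / ((11+2)/2) = (2/13) · n^(13/2).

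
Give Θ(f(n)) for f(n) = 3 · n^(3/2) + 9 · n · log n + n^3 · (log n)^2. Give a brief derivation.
f(n) ∈ Θ(n^3 · (log n)^2)

Compare the terms by growth order. For large n, n^a · (log n)^b dominates n^a' · (log n)^b' iff a > a', or (a = a' and b > b'). Ranking the 3 terms shows the dominant one is n^3 · (log n)^2. Hence f(n) ∈ Θ(n^3 · (log n)^2).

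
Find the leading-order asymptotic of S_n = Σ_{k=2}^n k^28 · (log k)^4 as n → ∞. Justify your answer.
S_n ~ n^29 · (log n)^4 / 29

By integral comparison, S_n = ∫_1^n x^28 · (log x)^4 dx + O(n^28 · (log n)^4). For the integral, the leading term of ∫_1^n x^28 (log x)^4 dx is n^29/29 · (log n)^4 (by repeated integration by parts; each step lowers the log-exponent and produces a relatively O(1/log n) correction). Hence S_n ~ n^29 · (log n)^4 / 29.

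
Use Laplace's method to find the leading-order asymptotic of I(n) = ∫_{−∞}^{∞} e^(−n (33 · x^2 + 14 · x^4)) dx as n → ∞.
I(n) ~ sqrt(π/(33n))

φ(x) = 33 · x^2 + 14 · x^4 has its unique global minimum at x* = 0 (since φ'(x) = 66x + 56x^3 = 0 only at x = 0 for real x with both coefficients positive, and φ → ∞ as |x| → ∞). At x* = 0, φ(0) = 0 and φ''(0) = 66. Laplace's method then gives
  I(n) ~ sqrt(2π / (n · φ''(0))) · e^(−n φ(0)) = sqrt(2π / (66n)) = sqrt(π/(33n)).
The 14 · x^4 term contributes only at subleading order (an O(1/n) relative correction).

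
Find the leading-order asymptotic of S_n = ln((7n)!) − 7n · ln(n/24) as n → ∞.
S_n ~ 7n · (ln 168 − 1) + O(ln n)

Stirling: ln((7n)!) = 7n ln(7n) − 7n + O(ln n).
  S_n = 7n ln(7n) − 7n − 7n ln(n/24) + O(ln n)
      = 7n ln(7n) − 7n ln n + 7n ln 24 − 7n + O(ln n)
      = 7n ln 7 + 7n ln 24 − 7n + O(ln n)
      = 7n (ln 168 − 1) + O(ln n).
Numerically ln(168) − 1 ≈ 4.1240.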